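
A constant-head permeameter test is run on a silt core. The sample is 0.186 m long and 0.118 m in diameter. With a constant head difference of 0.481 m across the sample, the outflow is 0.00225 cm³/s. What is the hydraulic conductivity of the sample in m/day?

0.00687

Cross-sectional area A = π·(d/2)² = π × (0.118/2)² = 0.01094 m².
Convert discharge: 0.00225 cm³/s = 2.250e-09 m³/s.
Darcy's law rearranged: K = Q·L / (A·Δh) = 2.250e-09 × 0.186 / (0.01094 × 0.481) = 7.956e-08 m/s = 0.006874 m/day.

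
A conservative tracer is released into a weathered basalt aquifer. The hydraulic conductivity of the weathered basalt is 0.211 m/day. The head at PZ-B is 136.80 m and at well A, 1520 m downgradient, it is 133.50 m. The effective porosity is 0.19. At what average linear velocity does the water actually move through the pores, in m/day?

Hydraulic gradient i = (136.80 − 133.50) / 1520 = 3.3 / 1520 = 0.002171.
Darcy flux q = K · i = 0.2110 × 0.002171 = 0.0004581 m/day.
Seepage velocity v = q / n_e = 0.0004581 / 0.19 = 0.002411 m/day.

0.00241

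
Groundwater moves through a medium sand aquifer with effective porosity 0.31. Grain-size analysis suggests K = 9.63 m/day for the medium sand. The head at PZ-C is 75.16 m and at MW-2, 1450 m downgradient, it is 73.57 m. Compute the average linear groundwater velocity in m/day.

Hydraulic gradient i = (75.16 − 73.57) / 1450 = 1.59 / 1450 = 0.001097.
Darcy flux q = K · i = 9.630 × 0.001097 = 0.01056 m/day.
Seepage velocity v = q / n_e = 0.01056 / 0.31 = 0.03406 m/day.

0.0341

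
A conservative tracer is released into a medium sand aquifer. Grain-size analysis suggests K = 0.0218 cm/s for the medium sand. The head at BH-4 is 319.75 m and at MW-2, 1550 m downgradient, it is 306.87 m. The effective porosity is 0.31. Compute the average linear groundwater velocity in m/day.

0.505

Convert K: 0.0218 cm/s × 864 = 18.84 m/day.
Hydraulic gradient i = (319.75 − 306.87) / 1550 = 12.88 / 1550 = 0.008310.
Darcy flux q = K · i = 18.84 × 0.008310 = 0.1565 m/day.
Seepage velocity v = q / n_e = 0.1565 / 0.31 = 0.5049 m/day.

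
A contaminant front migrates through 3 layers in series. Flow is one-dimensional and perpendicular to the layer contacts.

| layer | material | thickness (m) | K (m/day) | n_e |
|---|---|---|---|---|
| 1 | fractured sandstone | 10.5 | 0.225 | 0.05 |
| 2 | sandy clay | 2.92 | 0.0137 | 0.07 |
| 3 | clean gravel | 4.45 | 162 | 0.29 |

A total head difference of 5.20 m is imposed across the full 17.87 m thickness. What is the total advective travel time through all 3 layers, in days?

With flow normal to the layers, continuity requires the same specific discharge q through every layer.
Σ(b_i/K_i) = 10.5/0.225 + 2.92/0.0137 + 4.45/162 = 259.8 d.
q = Δh / Σ(b_i/K_i) = 5.20 / 259.8 = 0.02001 m/day.
In each layer the seepage velocity is v_i = q/n_i, so the layer transit time is t_i = b_i·n_i / q:
  layer 1 (fractured sandstone): t_1 = 10.5 × 0.05 / 0.02001 = 26.23 d
  layer 2 (sandy clay): t_2 = 2.92 × 0.07 / 0.02001 = 10.21 d
  layer 3 (clean gravel): t_3 = 4.45 × 0.29 / 0.02001 = 64.48 d
Total t = Σ t_i = 100.9 days.

101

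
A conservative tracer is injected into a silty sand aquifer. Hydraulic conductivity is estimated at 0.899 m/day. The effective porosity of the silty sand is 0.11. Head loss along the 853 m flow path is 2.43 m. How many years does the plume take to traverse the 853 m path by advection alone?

Hydraulic gradient i = Δh / L = 2.43 / 853 = 0.002849.
Darcy flux q = K · i = 0.8990 × 0.002849 = 0.002561 m/day.
Seepage velocity v = q / n_e = 0.002561 / 0.11 = 0.02328 m/day.
Travel time t = L / v = 853 / 0.02328 = 36637 days = 100.3 years.

100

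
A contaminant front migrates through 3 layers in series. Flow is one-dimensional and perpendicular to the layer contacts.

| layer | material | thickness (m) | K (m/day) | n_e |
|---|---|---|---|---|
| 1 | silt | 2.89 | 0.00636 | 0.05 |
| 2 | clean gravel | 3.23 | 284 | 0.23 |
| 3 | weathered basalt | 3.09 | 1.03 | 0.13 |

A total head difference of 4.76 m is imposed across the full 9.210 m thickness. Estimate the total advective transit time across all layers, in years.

0.339

With flow normal to the layers, continuity requires the same specific discharge q through every layer.
Σ(b_i/K_i) = 2.89/0.00636 + 3.23/284 + 3.09/1.03 = 457.4 d.
q = Δh / Σ(b_i/K_i) = 4.76 / 457.4 = 0.01041 m/day.
In each layer the seepage velocity is v_i = q/n_i, so the layer transit time is t_i = b_i·n_i / q:
  layer 1 (silt): t_1 = 2.89 × 0.05 / 0.01041 = 13.89 d
  layer 2 (clean gravel): t_2 = 3.23 × 0.23 / 0.01041 = 71.39 d
  layer 3 (weathered basalt): t_3 = 3.09 × 0.13 / 0.01041 = 38.60 d
Total t = Σ t_i = 123.9 days = 0.3392 years.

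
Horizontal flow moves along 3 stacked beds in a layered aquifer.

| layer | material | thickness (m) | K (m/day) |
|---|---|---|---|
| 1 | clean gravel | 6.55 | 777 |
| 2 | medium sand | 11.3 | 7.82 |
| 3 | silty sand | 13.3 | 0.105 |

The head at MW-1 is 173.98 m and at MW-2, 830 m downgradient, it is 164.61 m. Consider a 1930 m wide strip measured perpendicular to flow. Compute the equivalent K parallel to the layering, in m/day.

166

Flow is parallel to layering, so each bed carries its own Darcy discharge and the transmissivities add.
Σ(K_i·b_i) = 777×6.55 + 7.82×11.3 + 0.105×13.3 = 5179 m²/day.
Total thickness b = 31.15 m, so K_eq = Σ(K_i·b_i)/b = 166.3 m/day.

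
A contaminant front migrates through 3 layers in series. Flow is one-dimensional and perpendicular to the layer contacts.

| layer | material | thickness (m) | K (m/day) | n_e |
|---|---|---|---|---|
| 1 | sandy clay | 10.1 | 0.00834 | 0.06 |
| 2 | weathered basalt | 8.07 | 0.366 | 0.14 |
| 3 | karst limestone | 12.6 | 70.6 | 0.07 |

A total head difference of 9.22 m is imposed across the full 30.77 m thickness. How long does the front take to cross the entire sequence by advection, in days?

350

With flow normal to the layers, continuity requires the same specific discharge q through every layer.
Σ(b_i/K_i) = 10.1/0.00834 + 8.07/0.366 + 12.6/70.6 = 1233 d.
q = Δh / Σ(b_i/K_i) = 9.22 / 1233 = 0.007476 m/day.
In each layer the seepage velocity is v_i = q/n_i, so the layer transit time is t_i = b_i·n_i / q:
  layer 1 (sandy clay): t_1 = 10.1 × 0.06 / 0.007476 = 81.06 d
  layer 2 (weathered basalt): t_2 = 8.07 × 0.14 / 0.007476 = 151.1 d
  layer 3 (karst limestone): t_3 = 12.6 × 0.07 / 0.007476 = 118.0 d
Total t = Σ t_i = 350.2 days.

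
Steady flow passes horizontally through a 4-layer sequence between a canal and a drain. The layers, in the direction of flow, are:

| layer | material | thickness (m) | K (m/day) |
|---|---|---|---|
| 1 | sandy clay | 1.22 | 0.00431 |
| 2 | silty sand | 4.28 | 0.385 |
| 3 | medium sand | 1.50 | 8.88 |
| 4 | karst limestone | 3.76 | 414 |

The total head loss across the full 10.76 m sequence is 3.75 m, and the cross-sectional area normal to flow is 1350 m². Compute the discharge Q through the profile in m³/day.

Flow is perpendicular to layering, so the layers act in series and the equivalent K is the thickness-weighted harmonic mean.
Total thickness L = 1.22 + 4.28 + 1.50 + 3.76 = 10.76 m.
Σ(b_i/K_i) = 1.22/0.00431 + 4.28/0.385 + 1.50/8.88 + 3.76/414 = 294.4 d.
K_eq = L / Σ(b_i/K_i) = 10.76 / 294.4 = 0.03655 m/day.
Q = K_eq · A · (Δh/L) = 0.03655 × 1350 × (3.75/10.76) = 17.20 m³/day.

17.2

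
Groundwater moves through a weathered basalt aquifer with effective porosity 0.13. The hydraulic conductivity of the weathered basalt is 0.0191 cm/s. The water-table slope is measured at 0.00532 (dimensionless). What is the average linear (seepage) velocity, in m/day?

Convert K: 0.0191 cm/s × 864 = 16.50 m/day.
Hydraulic gradient i = 0.00532.
Darcy flux q = K · i = 16.50 × 0.005320 = 0.08779 m/day.
Seepage velocity v = q / n_e = 0.08779 / 0.13 = 0.6753 m/day.

0.675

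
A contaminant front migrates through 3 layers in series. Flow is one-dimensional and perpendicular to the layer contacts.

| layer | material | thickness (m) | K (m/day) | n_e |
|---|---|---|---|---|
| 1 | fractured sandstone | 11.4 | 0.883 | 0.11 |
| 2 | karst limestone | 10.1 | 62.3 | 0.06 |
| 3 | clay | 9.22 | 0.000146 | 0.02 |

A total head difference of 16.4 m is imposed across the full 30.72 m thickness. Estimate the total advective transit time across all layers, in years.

21.6

With flow normal to the layers, continuity requires the same specific discharge q through every layer.
Σ(b_i/K_i) = 11.4/0.883 + 10.1/62.3 + 9.22/0.000146 = 63164 d.
q = Δh / Σ(b_i/K_i) = 16.4 / 63164 = 0.0002596 m/day.
In each layer the seepage velocity is v_i = q/n_i, so the layer transit time is t_i = b_i·n_i / q:
  layer 1 (fractured sandstone): t_1 = 11.4 × 0.11 / 0.0002596 = 4830 d
  layer 2 (karst limestone): t_2 = 10.1 × 0.06 / 0.0002596 = 2334 d
  layer 3 (clay): t_3 = 9.22 × 0.02 / 0.0002596 = 710.2 d
Total t = Σ t_i = 7874 days = 21.56 years.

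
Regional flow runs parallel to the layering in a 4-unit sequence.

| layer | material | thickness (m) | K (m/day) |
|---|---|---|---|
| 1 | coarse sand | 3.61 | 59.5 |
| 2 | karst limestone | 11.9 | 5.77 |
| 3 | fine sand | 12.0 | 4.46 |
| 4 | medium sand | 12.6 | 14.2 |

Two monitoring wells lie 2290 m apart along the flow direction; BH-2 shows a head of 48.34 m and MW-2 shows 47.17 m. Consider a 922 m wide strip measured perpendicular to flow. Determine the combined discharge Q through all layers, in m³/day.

243

Flow is parallel to layering, so each bed carries its own Darcy discharge and the transmissivities add.
Σ(K_i·b_i) = 59.5×3.61 + 5.77×11.9 + 4.46×12.0 + 14.2×12.6 = 515.9 m²/day.
Hydraulic gradient i = (48.34 − 47.17) / 2290 = 1.17 / 2290 = 0.0005109.
Q = Σ(K_i·b_i) · W · i = 515.9 × 922 × 0.0005109 = 243.0 m³/day.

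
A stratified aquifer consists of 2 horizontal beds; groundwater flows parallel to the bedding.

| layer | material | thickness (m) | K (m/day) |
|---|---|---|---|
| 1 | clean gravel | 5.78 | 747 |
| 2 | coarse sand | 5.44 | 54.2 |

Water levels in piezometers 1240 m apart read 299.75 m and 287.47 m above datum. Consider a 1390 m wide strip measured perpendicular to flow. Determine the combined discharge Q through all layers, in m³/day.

63500

Flow is parallel to layering, so each bed carries its own Darcy discharge and the transmissivities add.
Σ(K_i·b_i) = 747×5.78 + 54.2×5.44 = 4613 m²/day.
Hydraulic gradient i = (299.75 − 287.47) / 1240 = 12.28 / 1240 = 0.009903.
Q = Σ(K_i·b_i) · W · i = 4613 × 1390 × 0.009903 = 63493 m³/day.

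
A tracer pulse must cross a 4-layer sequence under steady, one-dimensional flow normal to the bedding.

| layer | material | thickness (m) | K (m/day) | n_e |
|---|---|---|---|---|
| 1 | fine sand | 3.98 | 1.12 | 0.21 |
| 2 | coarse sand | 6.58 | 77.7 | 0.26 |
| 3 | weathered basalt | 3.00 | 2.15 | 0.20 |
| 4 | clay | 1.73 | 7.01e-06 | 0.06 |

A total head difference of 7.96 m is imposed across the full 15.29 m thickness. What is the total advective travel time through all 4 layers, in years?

With flow normal to the layers, continuity requires the same specific discharge q through every layer.
Σ(b_i/K_i) = 3.98/1.12 + 6.58/77.7 + 3.00/2.15 + 1.73/7.01e-06 = 2.468e+05 d.
q = Δh / Σ(b_i/K_i) = 7.96 / 2.468e+05 = 3.225e-05 m/day.
In each layer the seepage velocity is v_i = q/n_i, so the layer transit time is t_i = b_i·n_i / q:
  layer 1 (fine sand): t_1 = 3.98 × 0.21 / 3.225e-05 = 25914 d
  layer 2 (coarse sand): t_2 = 6.58 × 0.26 / 3.225e-05 = 53042 d
  layer 3 (weathered basalt): t_3 = 3.00 × 0.20 / 3.225e-05 = 18603 d
  layer 4 (clay): t_4 = 1.73 × 0.06 / 3.225e-05 = 3218 d
Total t = Σ t_i = 1.008e+05 days = 275.9 years.

276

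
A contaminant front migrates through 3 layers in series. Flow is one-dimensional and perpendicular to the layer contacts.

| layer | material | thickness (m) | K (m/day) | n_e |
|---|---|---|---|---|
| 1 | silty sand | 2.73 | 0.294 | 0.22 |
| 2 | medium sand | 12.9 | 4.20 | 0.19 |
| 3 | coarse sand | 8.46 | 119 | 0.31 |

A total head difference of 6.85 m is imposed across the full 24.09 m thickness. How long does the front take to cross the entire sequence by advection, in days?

With flow normal to the layers, continuity requires the same specific discharge q through every layer.
Σ(b_i/K_i) = 2.73/0.294 + 12.9/4.20 + 8.46/119 = 12.43 d.
q = Δh / Σ(b_i/K_i) = 6.85 / 12.43 = 0.5512 m/day.
In each layer the seepage velocity is v_i = q/n_i, so the layer transit time is t_i = b_i·n_i / q:
  layer 1 (silty sand): t_1 = 2.73 × 0.22 / 0.5512 = 1.090 d
  layer 2 (medium sand): t_2 = 12.9 × 0.19 / 0.5512 = 4.447 d
  layer 3 (coarse sand): t_3 = 8.46 × 0.31 / 0.5512 = 4.758 d
Total t = Σ t_i = 10.29 days.

10.3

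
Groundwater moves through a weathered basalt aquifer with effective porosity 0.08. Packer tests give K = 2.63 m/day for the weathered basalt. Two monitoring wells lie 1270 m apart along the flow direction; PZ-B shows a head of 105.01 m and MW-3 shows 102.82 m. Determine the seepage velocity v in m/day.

Hydraulic gradient i = (105.01 − 102.82) / 1270 = 2.19 / 1270 = 0.001724.
Darcy flux q = K · i = 2.630 × 0.001724 = 0.004535 m/day.
Seepage velocity v = q / n_e = 0.004535 / 0.08 = 0.05669 m/day.

0.0567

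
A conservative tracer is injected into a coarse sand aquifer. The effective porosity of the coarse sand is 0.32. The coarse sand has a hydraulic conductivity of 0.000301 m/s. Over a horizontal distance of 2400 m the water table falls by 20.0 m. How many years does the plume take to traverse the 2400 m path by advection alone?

9.70

Convert K: 0.000301 m/s × 86400 = 26.01 m/day.
Hydraulic gradient i = Δh / L = 20.0 / 2400 = 0.008333.
Darcy flux q = K · i = 26.01 × 0.008333 = 0.2167 m/day.
Seepage velocity v = q / n_e = 0.2167 / 0.32 = 0.6773 m/day.
Travel time t = L / v = 2400 / 0.6773 = 3544 days = 9.702 years.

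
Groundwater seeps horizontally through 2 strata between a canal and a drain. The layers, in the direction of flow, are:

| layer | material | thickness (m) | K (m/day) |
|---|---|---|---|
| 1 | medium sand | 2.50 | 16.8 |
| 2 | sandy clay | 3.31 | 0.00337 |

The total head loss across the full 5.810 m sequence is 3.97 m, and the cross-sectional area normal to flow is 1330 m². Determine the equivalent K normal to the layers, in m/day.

0.00591

Flow is perpendicular to layering, so the layers act in series and the equivalent K is the thickness-weighted harmonic mean.
Total thickness L = 2.50 + 3.31 = 5.810 m.
Σ(b_i/K_i) = 2.50/16.8 + 3.31/0.00337 = 982.3 d.
K_eq = L / Σ(b_i/K_i) = 5.810 / 982.3 = 0.005914 m/day.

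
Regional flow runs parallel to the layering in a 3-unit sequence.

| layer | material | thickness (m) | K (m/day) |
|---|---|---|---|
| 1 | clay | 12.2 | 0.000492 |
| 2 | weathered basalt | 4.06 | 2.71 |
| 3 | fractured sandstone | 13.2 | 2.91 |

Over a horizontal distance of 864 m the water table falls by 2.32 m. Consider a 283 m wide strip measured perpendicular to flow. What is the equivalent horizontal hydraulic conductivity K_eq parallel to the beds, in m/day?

1.68

Flow is parallel to layering, so each bed carries its own Darcy discharge and the transmissivities add.
Σ(K_i·b_i) = 0.000492×12.2 + 2.71×4.06 + 2.91×13.2 = 49.42 m²/day.
Total thickness b = 29.46 m, so K_eq = Σ(K_i·b_i)/b = 1.678 m/day.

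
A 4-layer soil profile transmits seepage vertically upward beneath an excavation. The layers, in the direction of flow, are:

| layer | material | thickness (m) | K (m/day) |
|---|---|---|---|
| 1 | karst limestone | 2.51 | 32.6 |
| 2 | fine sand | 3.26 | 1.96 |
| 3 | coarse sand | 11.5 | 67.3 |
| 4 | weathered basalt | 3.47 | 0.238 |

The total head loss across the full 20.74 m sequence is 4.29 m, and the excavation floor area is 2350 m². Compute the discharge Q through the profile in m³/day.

Flow is perpendicular to layering, so the layers act in series and the equivalent K is the thickness-weighted harmonic mean.
Total thickness L = 2.51 + 3.26 + 11.5 + 3.47 = 20.74 m.
Σ(b_i/K_i) = 2.51/32.6 + 3.26/1.96 + 11.5/67.3 + 3.47/0.238 = 16.49 d.
K_eq = L / Σ(b_i/K_i) = 20.74 / 16.49 = 1.258 m/day.
Q = K_eq · A · (Δh/L) = 1.258 × 2350 × (4.29/20.74) = 611.3 m³/day.

611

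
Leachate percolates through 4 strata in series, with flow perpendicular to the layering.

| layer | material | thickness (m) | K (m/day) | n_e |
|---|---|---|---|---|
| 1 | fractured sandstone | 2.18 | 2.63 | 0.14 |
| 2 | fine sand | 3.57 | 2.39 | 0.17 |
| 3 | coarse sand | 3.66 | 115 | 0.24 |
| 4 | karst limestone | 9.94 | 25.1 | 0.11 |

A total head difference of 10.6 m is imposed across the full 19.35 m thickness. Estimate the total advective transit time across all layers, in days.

With flow normal to the layers, continuity requires the same specific discharge q through every layer.
Σ(b_i/K_i) = 2.18/2.63 + 3.57/2.39 + 3.66/115 + 9.94/25.1 = 2.750 d.
q = Δh / Σ(b_i/K_i) = 10.6 / 2.750 = 3.854 m/day.
In each layer the seepage velocity is v_i = q/n_i, so the layer transit time is t_i = b_i·n_i / q:
  layer 1 (fractured sandstone): t_1 = 2.18 × 0.14 / 3.854 = 0.07919 d
  layer 2 (fine sand): t_2 = 3.57 × 0.17 / 3.854 = 0.1575 d
  layer 3 (coarse sand): t_3 = 3.66 × 0.24 / 3.854 = 0.2279 d
  layer 4 (karst limestone): t_4 = 9.94 × 0.11 / 3.854 = 0.2837 d
Total t = Σ t_i = 0.7483 days.

0.748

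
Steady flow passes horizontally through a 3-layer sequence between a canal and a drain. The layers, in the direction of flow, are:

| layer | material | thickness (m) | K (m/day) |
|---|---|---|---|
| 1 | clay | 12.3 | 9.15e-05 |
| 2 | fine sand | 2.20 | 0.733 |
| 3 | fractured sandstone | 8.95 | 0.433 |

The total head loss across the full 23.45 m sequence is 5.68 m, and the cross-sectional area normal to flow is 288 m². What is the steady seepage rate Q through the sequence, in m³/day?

Flow is perpendicular to layering, so the layers act in series and the equivalent K is the thickness-weighted harmonic mean.
Total thickness L = 12.3 + 2.20 + 8.95 = 23.45 m.
Σ(b_i/K_i) = 12.3/9.15e-05 + 2.20/0.733 + 8.95/0.433 = 1.344e+05 d.
K_eq = L / Σ(b_i/K_i) = 23.45 / 1.344e+05 = 0.0001744 m/day.
Q = K_eq · A · (Δh/L) = 0.0001744 × 288 × (5.68/23.45) = 0.01217 m³/day.

0.0122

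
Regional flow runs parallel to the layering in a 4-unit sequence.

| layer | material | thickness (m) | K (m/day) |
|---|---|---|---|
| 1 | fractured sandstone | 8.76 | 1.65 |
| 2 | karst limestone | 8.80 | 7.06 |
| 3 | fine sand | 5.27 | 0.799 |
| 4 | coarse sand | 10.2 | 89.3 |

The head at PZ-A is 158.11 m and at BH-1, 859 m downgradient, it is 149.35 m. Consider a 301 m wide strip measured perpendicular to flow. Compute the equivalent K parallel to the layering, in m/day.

30.0

Flow is parallel to layering, so each bed carries its own Darcy discharge and the transmissivities add.
Σ(K_i·b_i) = 1.65×8.76 + 7.06×8.80 + 0.799×5.27 + 89.3×10.2 = 991.7 m²/day.
Total thickness b = 33.03 m, so K_eq = Σ(K_i·b_i)/b = 30.02 m/day.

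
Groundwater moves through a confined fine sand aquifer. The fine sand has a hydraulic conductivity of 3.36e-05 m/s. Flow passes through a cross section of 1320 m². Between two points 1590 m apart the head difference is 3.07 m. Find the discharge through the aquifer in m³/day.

7.40

Convert K: 3.36e-05 m/s × 86400 = 2.903 m/day.
Hydraulic gradient i = Δh / L = 3.07 / 1590 = 0.001931.
Darcy's law: Q = K · A · i = 2.903 × 1320 × 0.001931 = 7.399 m³/day.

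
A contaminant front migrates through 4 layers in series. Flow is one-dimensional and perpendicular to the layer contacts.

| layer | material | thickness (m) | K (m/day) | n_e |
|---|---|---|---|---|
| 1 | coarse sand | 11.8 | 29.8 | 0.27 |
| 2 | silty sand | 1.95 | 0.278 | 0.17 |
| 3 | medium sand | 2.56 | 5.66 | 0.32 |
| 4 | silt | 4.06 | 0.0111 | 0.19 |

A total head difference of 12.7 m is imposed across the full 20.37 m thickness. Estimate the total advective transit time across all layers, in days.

With flow normal to the layers, continuity requires the same specific discharge q through every layer.
Σ(b_i/K_i) = 11.8/29.8 + 1.95/0.278 + 2.56/5.66 + 4.06/0.0111 = 373.6 d.
q = Δh / Σ(b_i/K_i) = 12.7 / 373.6 = 0.03399 m/day.
In each layer the seepage velocity is v_i = q/n_i, so the layer transit time is t_i = b_i·n_i / q:
  layer 1 (coarse sand): t_1 = 11.8 × 0.27 / 0.03399 = 93.73 d
  layer 2 (silty sand): t_2 = 1.95 × 0.17 / 0.03399 = 9.753 d
  layer 3 (medium sand): t_3 = 2.56 × 0.32 / 0.03399 = 24.10 d
  layer 4 (silt): t_4 = 4.06 × 0.19 / 0.03399 = 22.69 d
Total t = Σ t_i = 150.3 days.

150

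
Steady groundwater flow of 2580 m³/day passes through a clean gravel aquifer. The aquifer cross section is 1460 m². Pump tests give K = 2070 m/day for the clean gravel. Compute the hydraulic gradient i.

0.000854

From Q = K·A·i, i = Q / (K·A) = 2580 / (2070 × 1460) = 0.0008537.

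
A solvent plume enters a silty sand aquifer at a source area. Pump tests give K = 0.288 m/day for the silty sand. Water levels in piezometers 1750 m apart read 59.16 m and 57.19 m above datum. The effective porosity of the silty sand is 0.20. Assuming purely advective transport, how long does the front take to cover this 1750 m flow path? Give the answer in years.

2960

Hydraulic gradient i = (59.16 − 57.19) / 1750 = 1.97 / 1750 = 0.001126.
Darcy flux q = K · i = 0.2880 × 0.001126 = 0.0003242 m/day.
Seepage velocity v = q / n_e = 0.0003242 / 0.20 = 0.001621 m/day.
Travel time t = L / v = 1750 / 0.001621 = 1.080e+06 days = 2956 years.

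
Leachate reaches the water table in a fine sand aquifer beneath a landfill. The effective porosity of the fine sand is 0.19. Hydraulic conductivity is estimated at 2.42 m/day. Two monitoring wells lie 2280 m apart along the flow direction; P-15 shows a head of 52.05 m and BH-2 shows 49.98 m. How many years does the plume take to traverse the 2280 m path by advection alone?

540

Hydraulic gradient i = (52.05 − 49.98) / 2280 = 2.07 / 2280 = 0.0009079.
Darcy flux q = K · i = 2.420 × 0.0009079 = 0.002197 m/day.
Seepage velocity v = q / n_e = 0.002197 / 0.19 = 0.01156 m/day.
Travel time t = L / v = 2280 / 0.01156 = 1.972e+05 days = 539.8 years.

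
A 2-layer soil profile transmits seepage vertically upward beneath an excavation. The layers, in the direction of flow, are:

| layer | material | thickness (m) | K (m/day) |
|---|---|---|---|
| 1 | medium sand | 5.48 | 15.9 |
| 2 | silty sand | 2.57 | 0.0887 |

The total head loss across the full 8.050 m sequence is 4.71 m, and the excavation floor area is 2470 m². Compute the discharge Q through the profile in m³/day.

397

Flow is perpendicular to layering, so the layers act in series and the equivalent K is the thickness-weighted harmonic mean.
Total thickness L = 5.48 + 2.57 = 8.050 m.
Σ(b_i/K_i) = 5.48/15.9 + 2.57/0.0887 = 29.32 d.
K_eq = L / Σ(b_i/K_i) = 8.050 / 29.32 = 0.2746 m/day.
Q = K_eq · A · (Δh/L) = 0.2746 × 2470 × (4.71/8.050) = 396.8 m³/day.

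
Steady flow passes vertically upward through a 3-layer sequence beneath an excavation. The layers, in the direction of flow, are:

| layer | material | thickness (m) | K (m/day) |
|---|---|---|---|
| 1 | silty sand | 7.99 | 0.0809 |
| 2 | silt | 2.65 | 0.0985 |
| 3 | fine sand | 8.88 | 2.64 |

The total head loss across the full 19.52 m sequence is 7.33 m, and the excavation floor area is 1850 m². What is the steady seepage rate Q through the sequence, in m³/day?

Flow is perpendicular to layering, so the layers act in series and the equivalent K is the thickness-weighted harmonic mean.
Total thickness L = 7.99 + 2.65 + 8.88 = 19.52 m.
Σ(b_i/K_i) = 7.99/0.0809 + 2.65/0.0985 + 8.88/2.64 = 129.0 d.
K_eq = L / Σ(b_i/K_i) = 19.52 / 129.0 = 0.1513 m/day.
Q = K_eq · A · (Δh/L) = 0.1513 × 1850 × (7.33/19.52) = 105.1 m³/day.

105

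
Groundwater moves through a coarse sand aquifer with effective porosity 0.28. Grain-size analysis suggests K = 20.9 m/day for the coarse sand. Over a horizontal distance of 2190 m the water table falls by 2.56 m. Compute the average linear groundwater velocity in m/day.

Hydraulic gradient i = Δh / L = 2.56 / 2190 = 0.001169.
Darcy flux q = K · i = 20.90 × 0.001169 = 0.02443 m/day.
Seepage velocity v = q / n_e = 0.02443 / 0.28 = 0.08725 m/day.

0.0873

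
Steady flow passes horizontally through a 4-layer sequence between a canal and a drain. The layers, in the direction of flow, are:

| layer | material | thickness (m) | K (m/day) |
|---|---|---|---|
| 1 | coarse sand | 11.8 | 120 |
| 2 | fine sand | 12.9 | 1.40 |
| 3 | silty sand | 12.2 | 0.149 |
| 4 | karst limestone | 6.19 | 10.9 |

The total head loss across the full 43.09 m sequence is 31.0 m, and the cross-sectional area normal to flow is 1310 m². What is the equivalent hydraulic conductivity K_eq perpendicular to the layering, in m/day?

Flow is perpendicular to layering, so the layers act in series and the equivalent K is the thickness-weighted harmonic mean.
Total thickness L = 11.8 + 12.9 + 12.2 + 6.19 = 43.09 m.
Σ(b_i/K_i) = 11.8/120 + 12.9/1.40 + 12.2/0.149 + 6.19/10.9 = 91.76 d.
K_eq = L / Σ(b_i/K_i) = 43.09 / 91.76 = 0.4696 m/day.

0.470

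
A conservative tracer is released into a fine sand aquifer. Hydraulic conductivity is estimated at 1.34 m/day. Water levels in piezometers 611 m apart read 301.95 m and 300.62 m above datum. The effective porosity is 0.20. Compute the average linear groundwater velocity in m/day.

0.0146

Hydraulic gradient i = (301.95 − 300.62) / 611 = 1.33 / 611 = 0.002177.
Darcy flux q = K · i = 1.340 × 0.002177 = 0.002917 m/day.
Seepage velocity v = q / n_e = 0.002917 / 0.20 = 0.01458 m/day.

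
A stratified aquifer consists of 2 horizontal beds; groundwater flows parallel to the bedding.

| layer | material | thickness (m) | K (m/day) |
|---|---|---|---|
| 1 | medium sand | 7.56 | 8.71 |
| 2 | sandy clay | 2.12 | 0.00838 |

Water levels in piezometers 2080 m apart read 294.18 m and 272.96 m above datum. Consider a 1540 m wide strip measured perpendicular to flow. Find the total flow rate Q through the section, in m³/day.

Flow is parallel to layering, so each bed carries its own Darcy discharge and the transmissivities add.
Σ(K_i·b_i) = 8.71×7.56 + 0.00838×2.12 = 65.87 m²/day.
Hydraulic gradient i = (294.18 − 272.96) / 2080 = 21.22 / 2080 = 0.01020.
Q = Σ(K_i·b_i) · W · i = 65.87 × 1540 × 0.01020 = 1035 m³/day.

1030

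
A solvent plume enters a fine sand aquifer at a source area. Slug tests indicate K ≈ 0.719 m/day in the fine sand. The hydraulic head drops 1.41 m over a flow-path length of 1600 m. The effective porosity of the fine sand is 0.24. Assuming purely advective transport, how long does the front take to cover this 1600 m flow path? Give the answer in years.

1660

Hydraulic gradient i = Δh / L = 1.41 / 1600 = 0.0008812.
Darcy flux q = K · i = 0.7190 × 0.0008812 = 0.0006336 m/day.
Seepage velocity v = q / n_e = 0.0006336 / 0.24 = 0.002640 m/day.
Travel time t = L / v = 1600 / 0.002640 = 6.060e+05 days = 1659 years.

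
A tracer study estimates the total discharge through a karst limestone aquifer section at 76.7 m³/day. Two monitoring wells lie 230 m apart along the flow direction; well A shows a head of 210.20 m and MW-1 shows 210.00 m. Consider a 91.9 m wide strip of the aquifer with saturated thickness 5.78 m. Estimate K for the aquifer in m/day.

Cross-sectional area A = 91.9 × 5.78 = 531.2 m².
Hydraulic gradient i = (210.20 − 210.00) / 230 = 0.2 / 230 = 0.0008696.
From Q = K·A·i, K = Q / (A·i) = 76.7 / (531.2 × 0.0008696) = 166.1 m/day.

166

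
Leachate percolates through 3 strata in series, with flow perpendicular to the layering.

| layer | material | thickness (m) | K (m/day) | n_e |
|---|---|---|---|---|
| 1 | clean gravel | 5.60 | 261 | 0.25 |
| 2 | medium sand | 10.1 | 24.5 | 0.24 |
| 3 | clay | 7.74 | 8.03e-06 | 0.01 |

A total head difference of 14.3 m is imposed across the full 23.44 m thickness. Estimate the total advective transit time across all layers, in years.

With flow normal to the layers, continuity requires the same specific discharge q through every layer.
Σ(b_i/K_i) = 5.60/261 + 10.1/24.5 + 7.74/8.03e-06 = 9.639e+05 d.
q = Δh / Σ(b_i/K_i) = 14.3 / 9.639e+05 = 1.484e-05 m/day.
In each layer the seepage velocity is v_i = q/n_i, so the layer transit time is t_i = b_i·n_i / q:
  layer 1 (clean gravel): t_1 = 5.60 × 0.25 / 1.484e-05 = 94366 d
  layer 2 (medium sand): t_2 = 10.1 × 0.24 / 1.484e-05 = 1.634e+05 d
  layer 3 (clay): t_3 = 7.74 × 0.01 / 1.484e-05 = 5217 d
Total t = Σ t_i = 2.630e+05 days = 720.0 years.

720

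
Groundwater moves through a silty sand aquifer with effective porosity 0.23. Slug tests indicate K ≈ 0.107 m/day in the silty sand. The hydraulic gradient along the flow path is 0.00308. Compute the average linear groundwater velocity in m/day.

0.00143

Hydraulic gradient i = 0.00308.
Darcy flux q = K · i = 0.1070 × 0.003080 = 0.0003296 m/day.
Seepage velocity v = q / n_e = 0.0003296 / 0.23 = 0.001433 m/day.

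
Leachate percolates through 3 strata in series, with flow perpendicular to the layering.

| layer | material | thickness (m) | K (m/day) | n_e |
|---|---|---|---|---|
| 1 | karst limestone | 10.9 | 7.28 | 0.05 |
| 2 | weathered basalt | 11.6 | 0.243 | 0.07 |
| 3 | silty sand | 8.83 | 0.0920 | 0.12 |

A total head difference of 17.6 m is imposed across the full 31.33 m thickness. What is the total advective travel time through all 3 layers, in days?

With flow normal to the layers, continuity requires the same specific discharge q through every layer.
Σ(b_i/K_i) = 10.9/7.28 + 11.6/0.243 + 8.83/0.0920 = 145.2 d.
q = Δh / Σ(b_i/K_i) = 17.6 / 145.2 = 0.1212 m/day.
In each layer the seepage velocity is v_i = q/n_i, so the layer transit time is t_i = b_i·n_i / q:
  layer 1 (karst limestone): t_1 = 10.9 × 0.05 / 0.1212 = 4.497 d
  layer 2 (weathered basalt): t_2 = 11.6 × 0.07 / 0.1212 = 6.700 d
  layer 3 (silty sand): t_3 = 8.83 × 0.12 / 0.1212 = 8.742 d
Total t = Σ t_i = 19.94 days.

19.9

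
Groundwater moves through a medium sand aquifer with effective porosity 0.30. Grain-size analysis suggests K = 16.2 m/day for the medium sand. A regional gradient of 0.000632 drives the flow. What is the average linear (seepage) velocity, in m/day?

Hydraulic gradient i = 0.000632.
Darcy flux q = K · i = 16.20 × 0.0006320 = 0.01024 m/day.
Seepage velocity v = q / n_e = 0.01024 / 0.30 = 0.03413 m/day.

0.0341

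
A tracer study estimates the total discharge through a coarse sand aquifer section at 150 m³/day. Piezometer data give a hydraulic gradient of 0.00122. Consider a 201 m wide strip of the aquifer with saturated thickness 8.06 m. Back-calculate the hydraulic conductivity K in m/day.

75.9

Cross-sectional area A = 201 × 8.06 = 1620 m².
Hydraulic gradient i = 0.00122.
From Q = K·A·i, K = Q / (A·i) = 150 / (1620 × 0.001220) = 75.89 m/day.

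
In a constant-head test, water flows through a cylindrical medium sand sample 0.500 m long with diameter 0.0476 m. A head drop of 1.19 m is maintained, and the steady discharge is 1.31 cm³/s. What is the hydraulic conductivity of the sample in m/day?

Cross-sectional area A = π·(d/2)² = π × (0.0476/2)² = 0.001780 m².
Convert discharge: 1.31 cm³/s = 1.310e-06 m³/s.
Darcy's law rearranged: K = Q·L / (A·Δh) = 1.310e-06 × 0.500 / (0.001780 × 1.19) = 0.0003093 m/s = 26.72 m/day.

26.7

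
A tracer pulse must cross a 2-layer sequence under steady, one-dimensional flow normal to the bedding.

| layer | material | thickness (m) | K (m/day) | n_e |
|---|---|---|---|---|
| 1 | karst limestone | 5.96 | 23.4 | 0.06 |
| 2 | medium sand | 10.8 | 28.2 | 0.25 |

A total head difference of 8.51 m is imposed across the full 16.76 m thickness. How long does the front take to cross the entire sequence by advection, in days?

0.229

With flow normal to the layers, continuity requires the same specific discharge q through every layer.
Σ(b_i/K_i) = 5.96/23.4 + 10.8/28.2 = 0.6377 d.
q = Δh / Σ(b_i/K_i) = 8.51 / 0.6377 = 13.35 m/day.
In each layer the seepage velocity is v_i = q/n_i, so the layer transit time is t_i = b_i·n_i / q:
  layer 1 (karst limestone): t_1 = 5.96 × 0.06 / 13.35 = 0.02680 d
  layer 2 (medium sand): t_2 = 10.8 × 0.25 / 13.35 = 0.2023 d
Total t = Σ t_i = 0.2291 days.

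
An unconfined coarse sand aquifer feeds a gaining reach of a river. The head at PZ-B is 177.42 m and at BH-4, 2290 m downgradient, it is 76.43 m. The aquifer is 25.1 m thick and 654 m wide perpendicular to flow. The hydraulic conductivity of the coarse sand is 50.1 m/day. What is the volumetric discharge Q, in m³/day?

Cross-sectional area A = 654 × 25.1 = 16415 m².
Hydraulic gradient i = (177.42 − 76.43) / 2290 = 100.99 / 2290 = 0.04410.
Darcy's law: Q = K · A · i = 50.10 × 16415 × 0.04410 = 36269 m³/day.

36300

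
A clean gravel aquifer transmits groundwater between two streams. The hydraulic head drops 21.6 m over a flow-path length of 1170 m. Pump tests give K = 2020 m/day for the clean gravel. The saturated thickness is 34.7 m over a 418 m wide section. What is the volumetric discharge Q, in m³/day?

Cross-sectional area A = 418 × 34.7 = 14505 m².
Hydraulic gradient i = Δh / L = 21.6 / 1170 = 0.01846.
Darcy's law: Q = K · A · i = 2020 × 14505 × 0.01846 = 5.409e+05 m³/day.

541000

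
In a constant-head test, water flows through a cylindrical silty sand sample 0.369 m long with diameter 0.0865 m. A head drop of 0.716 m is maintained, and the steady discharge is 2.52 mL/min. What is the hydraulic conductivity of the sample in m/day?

Cross-sectional area A = π·(d/2)² = π × (0.0865/2)² = 0.005877 m².
Convert discharge: 2.52 mL/min = 4.200e-08 m³/s.
Darcy's law rearranged: K = Q·L / (A·Δh) = 4.200e-08 × 0.369 / (0.005877 × 0.716) = 3.683e-06 m/s = 0.3182 m/day.

0.318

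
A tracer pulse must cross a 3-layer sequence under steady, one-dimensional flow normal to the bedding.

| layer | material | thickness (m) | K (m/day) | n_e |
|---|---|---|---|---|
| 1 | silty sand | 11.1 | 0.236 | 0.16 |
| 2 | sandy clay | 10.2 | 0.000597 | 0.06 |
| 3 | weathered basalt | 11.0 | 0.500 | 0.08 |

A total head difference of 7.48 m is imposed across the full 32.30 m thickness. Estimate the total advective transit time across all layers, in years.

20.5

With flow normal to the layers, continuity requires the same specific discharge q through every layer.
Σ(b_i/K_i) = 11.1/0.236 + 10.2/0.000597 + 11.0/0.500 = 17154 d.
q = Δh / Σ(b_i/K_i) = 7.48 / 17154 = 0.0004360 m/day.
In each layer the seepage velocity is v_i = q/n_i, so the layer transit time is t_i = b_i·n_i / q:
  layer 1 (silty sand): t_1 = 11.1 × 0.16 / 0.0004360 = 4073 d
  layer 2 (sandy clay): t_2 = 10.2 × 0.06 / 0.0004360 = 1404 d
  layer 3 (weathered basalt): t_3 = 11.0 × 0.08 / 0.0004360 = 2018 d
Total t = Σ t_i = 7495 days = 20.52 years.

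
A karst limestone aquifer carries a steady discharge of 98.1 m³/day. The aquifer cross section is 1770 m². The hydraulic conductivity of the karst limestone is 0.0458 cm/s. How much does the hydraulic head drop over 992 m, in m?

Convert K: 0.0458 cm/s × 864 = 39.57 m/day.
From Q = K·A·i, i = Q / (K·A) = 98.1 / (39.57 × 1770) = 0.001401.
Head loss Δh = i · L = 0.001401 × 992 = 1.389 m.

1.39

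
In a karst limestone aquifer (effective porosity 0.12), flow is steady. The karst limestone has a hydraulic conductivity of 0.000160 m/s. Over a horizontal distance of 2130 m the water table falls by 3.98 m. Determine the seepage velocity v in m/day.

Convert K: 0.000160 m/s × 86400 = 13.82 m/day.
Hydraulic gradient i = Δh / L = 3.98 / 2130 = 0.001869.
Darcy flux q = K · i = 13.82 × 0.001869 = 0.02583 m/day.
Seepage velocity v = q / n_e = 0.02583 / 0.12 = 0.2153 m/day.

0.215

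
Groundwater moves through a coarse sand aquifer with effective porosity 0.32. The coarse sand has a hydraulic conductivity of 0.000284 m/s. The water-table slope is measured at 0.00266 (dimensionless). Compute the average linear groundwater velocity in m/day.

0.204

Convert K: 0.000284 m/s × 86400 = 24.54 m/day.
Hydraulic gradient i = 0.00266.
Darcy flux q = K · i = 24.54 × 0.002660 = 0.06527 m/day.
Seepage velocity v = q / n_e = 0.06527 / 0.32 = 0.2040 m/day.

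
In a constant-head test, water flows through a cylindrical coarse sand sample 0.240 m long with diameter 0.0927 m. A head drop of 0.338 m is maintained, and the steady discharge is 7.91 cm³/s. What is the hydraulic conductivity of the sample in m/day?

71.9

Cross-sectional area A = π·(d/2)² = π × (0.0927/2)² = 0.006749 m².
Convert discharge: 7.91 cm³/s = 7.910e-06 m³/s.
Darcy's law rearranged: K = Q·L / (A·Δh) = 7.910e-06 × 0.240 / (0.006749 × 0.338) = 0.0008322 m/s = 71.90 m/day.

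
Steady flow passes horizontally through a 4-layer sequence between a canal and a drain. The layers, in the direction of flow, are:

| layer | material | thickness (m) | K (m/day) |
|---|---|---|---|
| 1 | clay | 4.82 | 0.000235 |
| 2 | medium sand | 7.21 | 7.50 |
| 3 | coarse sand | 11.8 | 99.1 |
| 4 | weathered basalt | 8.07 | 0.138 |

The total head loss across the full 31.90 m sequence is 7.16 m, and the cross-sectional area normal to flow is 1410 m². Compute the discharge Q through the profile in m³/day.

Flow is perpendicular to layering, so the layers act in series and the equivalent K is the thickness-weighted harmonic mean.
Total thickness L = 4.82 + 7.21 + 11.8 + 8.07 = 31.90 m.
Σ(b_i/K_i) = 4.82/0.000235 + 7.21/7.50 + 11.8/99.1 + 8.07/0.138 = 20570 d.
K_eq = L / Σ(b_i/K_i) = 31.90 / 20570 = 0.001551 m/day.
Q = K_eq · A · (Δh/L) = 0.001551 × 1410 × (7.16/31.90) = 0.4908 m³/day.

0.491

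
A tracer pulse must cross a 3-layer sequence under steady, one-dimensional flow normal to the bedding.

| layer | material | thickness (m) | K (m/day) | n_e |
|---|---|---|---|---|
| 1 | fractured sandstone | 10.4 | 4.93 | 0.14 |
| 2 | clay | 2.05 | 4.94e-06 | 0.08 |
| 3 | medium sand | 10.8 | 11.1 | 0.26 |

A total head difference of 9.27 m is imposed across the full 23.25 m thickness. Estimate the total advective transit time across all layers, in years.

543

With flow normal to the layers, continuity requires the same specific discharge q through every layer.
Σ(b_i/K_i) = 10.4/4.93 + 2.05/4.94e-06 + 10.8/11.1 = 4.150e+05 d.
q = Δh / Σ(b_i/K_i) = 9.27 / 4.150e+05 = 2.234e-05 m/day.
In each layer the seepage velocity is v_i = q/n_i, so the layer transit time is t_i = b_i·n_i / q:
  layer 1 (fractured sandstone): t_1 = 10.4 × 0.14 / 2.234e-05 = 65180 d
  layer 2 (clay): t_2 = 2.05 × 0.08 / 2.234e-05 = 7342 d
  layer 3 (medium sand): t_3 = 10.8 × 0.26 / 2.234e-05 = 1.257e+05 d
Total t = Σ t_i = 1.982e+05 days = 542.7 years.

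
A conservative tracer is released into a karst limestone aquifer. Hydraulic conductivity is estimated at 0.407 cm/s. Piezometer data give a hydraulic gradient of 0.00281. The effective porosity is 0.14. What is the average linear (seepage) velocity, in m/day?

Convert K: 0.407 cm/s × 864 = 351.6 m/day.
Hydraulic gradient i = 0.00281.
Darcy flux q = K · i = 351.6 × 0.002810 = 0.9881 m/day.
Seepage velocity v = q / n_e = 0.9881 / 0.14 = 7.058 m/day.

7.06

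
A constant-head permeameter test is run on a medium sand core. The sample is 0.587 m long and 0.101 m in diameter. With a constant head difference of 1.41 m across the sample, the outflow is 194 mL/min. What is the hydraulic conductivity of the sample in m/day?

14.5

Cross-sectional area A = π·(d/2)² = π × (0.101/2)² = 0.008012 m².
Convert discharge: 194 mL/min = 3.233e-06 m³/s.
Darcy's law rearranged: K = Q·L / (A·Δh) = 3.233e-06 × 0.587 / (0.008012 × 1.41) = 0.0001680 m/s = 14.52 m/day.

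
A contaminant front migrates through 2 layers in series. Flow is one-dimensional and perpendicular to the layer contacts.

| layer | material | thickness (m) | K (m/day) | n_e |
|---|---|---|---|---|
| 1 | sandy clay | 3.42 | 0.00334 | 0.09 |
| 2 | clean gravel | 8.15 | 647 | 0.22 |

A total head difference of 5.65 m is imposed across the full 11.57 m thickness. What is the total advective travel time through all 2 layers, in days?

With flow normal to the layers, continuity requires the same specific discharge q through every layer.
Σ(b_i/K_i) = 3.42/0.00334 + 8.15/647 = 1024 d.
q = Δh / Σ(b_i/K_i) = 5.65 / 1024 = 0.005518 m/day.
In each layer the seepage velocity is v_i = q/n_i, so the layer transit time is t_i = b_i·n_i / q:
  layer 1 (sandy clay): t_1 = 3.42 × 0.09 / 0.005518 = 55.78 d
  layer 2 (clean gravel): t_2 = 8.15 × 0.22 / 0.005518 = 325.0 d
Total t = Σ t_i = 380.7 days.

381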